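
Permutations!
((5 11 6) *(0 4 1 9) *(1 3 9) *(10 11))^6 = (0 3)(4 9)(5 11)(6 10) = [3, 1, 2, 0, 9, 11, 10, 7, 8, 4, 6, 5]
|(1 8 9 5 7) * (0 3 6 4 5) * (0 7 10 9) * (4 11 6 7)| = 20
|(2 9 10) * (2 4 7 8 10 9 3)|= 4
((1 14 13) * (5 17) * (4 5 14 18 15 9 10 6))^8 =[0, 17, 2, 3, 9, 10, 15, 7, 8, 1, 18, 11, 12, 5, 4, 13, 16, 6, 14] =(1 17 6 15 13 5 10 18 14 4 9)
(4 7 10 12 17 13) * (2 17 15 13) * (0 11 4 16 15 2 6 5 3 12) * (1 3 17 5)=[11, 3, 5, 12, 7, 17, 1, 10, 8, 9, 0, 4, 2, 16, 14, 13, 15, 6]=(0 11 4 7 10)(1 3 12 2 5 17 6)(13 16 15)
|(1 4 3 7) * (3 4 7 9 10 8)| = 4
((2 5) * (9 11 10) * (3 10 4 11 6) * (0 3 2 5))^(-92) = [6, 1, 9, 2, 4, 5, 10, 7, 8, 3, 0, 11] = (11)(0 6 10)(2 9 3)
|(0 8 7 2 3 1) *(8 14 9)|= |(0 14 9 8 7 2 3 1)|= 8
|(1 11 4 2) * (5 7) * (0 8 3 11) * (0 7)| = |(0 8 3 11 4 2 1 7 5)| = 9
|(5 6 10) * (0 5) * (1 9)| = |(0 5 6 10)(1 9)| = 4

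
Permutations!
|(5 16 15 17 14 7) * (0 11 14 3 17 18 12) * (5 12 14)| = |(0 11 5 16 15 18 14 7 12)(3 17)| = 18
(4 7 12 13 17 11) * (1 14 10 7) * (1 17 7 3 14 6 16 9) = (1 6 16 9)(3 14 10)(4 17 11)(7 12 13) = [0, 6, 2, 14, 17, 5, 16, 12, 8, 1, 3, 4, 13, 7, 10, 15, 9, 11]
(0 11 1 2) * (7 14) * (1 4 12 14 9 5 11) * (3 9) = [1, 2, 0, 9, 12, 11, 6, 3, 8, 5, 10, 4, 14, 13, 7] = (0 1 2)(3 9 5 11 4 12 14 7)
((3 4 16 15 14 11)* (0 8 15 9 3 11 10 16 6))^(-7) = (0 14 9 6 15 16 4 8 10 3) = [14, 1, 2, 0, 8, 5, 15, 7, 10, 6, 3, 11, 12, 13, 9, 16, 4]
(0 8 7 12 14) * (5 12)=(0 8 7 5 12 14)=[8, 1, 2, 3, 4, 12, 6, 5, 7, 9, 10, 11, 14, 13, 0]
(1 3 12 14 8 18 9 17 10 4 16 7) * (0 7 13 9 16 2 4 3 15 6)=(0 7 1 15 6)(2 4)(3 12 14 8 18 16 13 9 17 10)=[7, 15, 4, 12, 2, 5, 0, 1, 18, 17, 3, 11, 14, 9, 8, 6, 13, 10, 16]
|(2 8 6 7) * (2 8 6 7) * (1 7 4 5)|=|(1 7 8 4 5)(2 6)|=10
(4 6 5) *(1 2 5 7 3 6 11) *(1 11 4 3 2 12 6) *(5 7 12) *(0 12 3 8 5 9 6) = (0 12)(1 9 6 3)(2 7)(5 8) = [12, 9, 7, 1, 4, 8, 3, 2, 5, 6, 10, 11, 0]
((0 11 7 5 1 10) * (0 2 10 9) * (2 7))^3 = [10, 11, 5, 3, 4, 0, 6, 9, 8, 2, 1, 7] = (0 10 1 11 7 9 2 5)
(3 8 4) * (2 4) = (2 4 3 8) = [0, 1, 4, 8, 3, 5, 6, 7, 2]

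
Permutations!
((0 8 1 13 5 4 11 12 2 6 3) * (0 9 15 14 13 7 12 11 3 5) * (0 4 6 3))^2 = (0 1 12 3 15 13)(2 9 14 4 8 7) = [1, 12, 9, 15, 8, 5, 6, 2, 7, 14, 10, 11, 3, 0, 4, 13]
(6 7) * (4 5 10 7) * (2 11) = [0, 1, 11, 3, 5, 10, 4, 6, 8, 9, 7, 2] = (2 11)(4 5 10 7 6)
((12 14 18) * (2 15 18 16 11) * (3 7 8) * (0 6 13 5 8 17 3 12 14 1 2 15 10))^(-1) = (0 10 2 1 12 8 5 13 6)(3 17 7)(11 16 14 18 15) = [10, 12, 1, 17, 4, 13, 0, 3, 5, 9, 2, 16, 8, 6, 18, 11, 14, 7, 15]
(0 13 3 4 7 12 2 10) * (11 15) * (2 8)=(0 13 3 4 7 12 8 2 10)(11 15)=[13, 1, 10, 4, 7, 5, 6, 12, 2, 9, 0, 15, 8, 3, 14, 11]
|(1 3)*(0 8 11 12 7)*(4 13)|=10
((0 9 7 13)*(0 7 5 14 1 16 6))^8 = (0 9 5 14 1 16 6) = [9, 16, 2, 3, 4, 14, 0, 7, 8, 5, 10, 11, 12, 13, 1, 15, 6]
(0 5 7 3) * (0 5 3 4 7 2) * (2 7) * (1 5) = [3, 5, 0, 1, 2, 7, 6, 4] = (0 3 1 5 7 4 2)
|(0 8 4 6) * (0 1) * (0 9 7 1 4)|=6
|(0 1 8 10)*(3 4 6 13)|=4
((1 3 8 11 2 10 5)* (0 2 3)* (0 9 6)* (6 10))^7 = (0 2 6)(1 5 10 9)(3 8 11) = [2, 5, 6, 8, 4, 10, 0, 7, 11, 1, 9, 3]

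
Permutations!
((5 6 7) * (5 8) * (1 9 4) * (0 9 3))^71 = (0 9 4 1 3)(5 8 7 6) = [9, 3, 2, 0, 1, 8, 5, 6, 7, 4]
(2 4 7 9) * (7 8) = (2 4 8 7 9) = [0, 1, 4, 3, 8, 5, 6, 9, 7, 2]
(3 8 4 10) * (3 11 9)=[0, 1, 2, 8, 10, 5, 6, 7, 4, 3, 11, 9]=(3 8 4 10 11 9)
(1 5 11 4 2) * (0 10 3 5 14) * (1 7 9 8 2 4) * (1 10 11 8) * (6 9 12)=(0 11 10 3 5 8 2 7 12 6 9 1 14)=[11, 14, 7, 5, 4, 8, 9, 12, 2, 1, 3, 10, 6, 13, 0]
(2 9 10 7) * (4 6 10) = (2 9 4 6 10 7) = [0, 1, 9, 3, 6, 5, 10, 2, 8, 4, 7]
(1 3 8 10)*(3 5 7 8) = (1 5 7 8 10) = [0, 5, 2, 3, 4, 7, 6, 8, 10, 9, 1]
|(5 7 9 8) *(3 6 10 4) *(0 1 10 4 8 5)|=|(0 1 10 8)(3 6 4)(5 7 9)|=12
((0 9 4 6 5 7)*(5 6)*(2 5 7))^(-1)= (0 7 4 9)(2 5)= [7, 1, 5, 3, 9, 2, 6, 4, 8, 0]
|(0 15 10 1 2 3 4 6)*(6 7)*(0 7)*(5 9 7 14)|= |(0 15 10 1 2 3 4)(5 9 7 6 14)|= 35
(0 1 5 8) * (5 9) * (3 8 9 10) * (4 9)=(0 1 10 3 8)(4 9 5)=[1, 10, 2, 8, 9, 4, 6, 7, 0, 5, 3]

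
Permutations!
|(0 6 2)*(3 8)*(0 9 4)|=10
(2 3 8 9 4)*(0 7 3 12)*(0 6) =[7, 1, 12, 8, 2, 5, 0, 3, 9, 4, 10, 11, 6] =(0 7 3 8 9 4 2 12 6)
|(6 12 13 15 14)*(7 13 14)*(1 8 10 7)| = |(1 8 10 7 13 15)(6 12 14)| = 6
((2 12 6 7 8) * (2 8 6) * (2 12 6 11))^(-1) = (12)(2 11 7 6) = [0, 1, 11, 3, 4, 5, 2, 6, 8, 9, 10, 7, 12]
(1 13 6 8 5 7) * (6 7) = (1 13 7)(5 6 8) = [0, 13, 2, 3, 4, 6, 8, 1, 5, 9, 10, 11, 12, 7]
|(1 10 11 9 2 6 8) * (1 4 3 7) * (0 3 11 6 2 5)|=11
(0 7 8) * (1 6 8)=(0 7 1 6 8)=[7, 6, 2, 3, 4, 5, 8, 1, 0]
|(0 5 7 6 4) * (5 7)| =|(0 7 6 4)| =4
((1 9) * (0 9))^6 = [0, 1, 2, 3, 4, 5, 6, 7, 8, 9] = (9)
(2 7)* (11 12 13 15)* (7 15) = (2 15 11 12 13 7) = [0, 1, 15, 3, 4, 5, 6, 2, 8, 9, 10, 12, 13, 7, 14, 11]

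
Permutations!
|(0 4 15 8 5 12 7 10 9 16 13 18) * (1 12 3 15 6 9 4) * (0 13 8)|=|(0 1 12 7 10 4 6 9 16 8 5 3 15)(13 18)|=26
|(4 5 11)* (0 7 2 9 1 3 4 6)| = 10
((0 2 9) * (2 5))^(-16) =[0, 1, 2, 3, 4, 5, 6, 7, 8, 9] =(9)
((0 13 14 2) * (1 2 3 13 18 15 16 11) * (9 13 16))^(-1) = [2, 11, 1, 14, 4, 5, 6, 7, 8, 15, 10, 16, 12, 9, 13, 18, 3, 17, 0] = (0 2 1 11 16 3 14 13 9 15 18)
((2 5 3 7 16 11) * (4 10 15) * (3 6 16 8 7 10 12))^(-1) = (2 11 16 6 5)(3 12 4 15 10)(7 8) = [0, 1, 11, 12, 15, 2, 5, 8, 7, 9, 3, 16, 4, 13, 14, 10, 6]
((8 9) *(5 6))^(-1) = [0, 1, 2, 3, 4, 6, 5, 7, 9, 8] = (5 6)(8 9)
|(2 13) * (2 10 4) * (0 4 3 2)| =4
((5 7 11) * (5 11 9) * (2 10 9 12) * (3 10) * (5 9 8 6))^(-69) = (2 8 7 3 6 12 10 5) = [0, 1, 8, 6, 4, 2, 12, 3, 7, 9, 5, 11, 10]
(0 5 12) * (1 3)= (0 5 12)(1 3)= [5, 3, 2, 1, 4, 12, 6, 7, 8, 9, 10, 11, 0]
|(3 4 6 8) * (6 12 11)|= 6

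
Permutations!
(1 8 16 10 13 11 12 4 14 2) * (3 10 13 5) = (1 8 16 13 11 12 4 14 2)(3 10 5) = [0, 8, 1, 10, 14, 3, 6, 7, 16, 9, 5, 12, 4, 11, 2, 15, 13]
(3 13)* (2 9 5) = (2 9 5)(3 13) = [0, 1, 9, 13, 4, 2, 6, 7, 8, 5, 10, 11, 12, 3]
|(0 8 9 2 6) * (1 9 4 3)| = |(0 8 4 3 1 9 2 6)| = 8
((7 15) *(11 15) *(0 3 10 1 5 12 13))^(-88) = (0 1 13 10 12 3 5)(7 15 11) = [1, 13, 2, 5, 4, 0, 6, 15, 8, 9, 12, 7, 3, 10, 14, 11]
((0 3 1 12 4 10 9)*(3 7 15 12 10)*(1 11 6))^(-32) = (0 7 15 12 4 3 11 6 1 10 9) = [7, 10, 2, 11, 3, 5, 1, 15, 8, 0, 9, 6, 4, 13, 14, 12]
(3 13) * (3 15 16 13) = (13 15 16) = [0, 1, 2, 3, 4, 5, 6, 7, 8, 9, 10, 11, 12, 15, 14, 16, 13]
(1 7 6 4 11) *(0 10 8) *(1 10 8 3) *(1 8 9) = (0 9 1 7 6 4 11 10 3 8) = [9, 7, 2, 8, 11, 5, 4, 6, 0, 1, 3, 10]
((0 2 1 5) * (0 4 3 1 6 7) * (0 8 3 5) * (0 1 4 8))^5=(0 2 6 7)(3 4 5 8)=[2, 1, 6, 4, 5, 8, 7, 0, 3]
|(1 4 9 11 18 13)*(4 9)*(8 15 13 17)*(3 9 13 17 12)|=|(1 13)(3 9 11 18 12)(8 15 17)|=30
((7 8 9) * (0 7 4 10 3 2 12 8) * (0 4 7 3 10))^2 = (0 2 8 7)(3 12 9 4) = [2, 1, 8, 12, 3, 5, 6, 0, 7, 4, 10, 11, 9]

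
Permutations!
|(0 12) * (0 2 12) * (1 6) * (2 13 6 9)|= 6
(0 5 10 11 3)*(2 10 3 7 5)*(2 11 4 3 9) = (0 11 7 5 9 2 10 4 3) = [11, 1, 10, 0, 3, 9, 6, 5, 8, 2, 4, 7]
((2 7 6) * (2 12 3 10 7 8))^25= (12)(2 8)= [0, 1, 8, 3, 4, 5, 6, 7, 2, 9, 10, 11, 12]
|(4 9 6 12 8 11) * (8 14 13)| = |(4 9 6 12 14 13 8 11)| = 8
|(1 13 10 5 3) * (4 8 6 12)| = |(1 13 10 5 3)(4 8 6 12)| = 20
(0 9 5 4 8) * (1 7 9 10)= (0 10 1 7 9 5 4 8)= [10, 7, 2, 3, 8, 4, 6, 9, 0, 5, 1]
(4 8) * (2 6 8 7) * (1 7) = (1 7 2 6 8 4) = [0, 7, 6, 3, 1, 5, 8, 2, 4]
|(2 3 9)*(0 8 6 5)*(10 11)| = |(0 8 6 5)(2 3 9)(10 11)| = 12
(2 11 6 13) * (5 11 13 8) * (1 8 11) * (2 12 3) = (1 8 5)(2 13 12 3)(6 11) = [0, 8, 13, 2, 4, 1, 11, 7, 5, 9, 10, 6, 3, 12]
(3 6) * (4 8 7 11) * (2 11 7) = [0, 1, 11, 6, 8, 5, 3, 7, 2, 9, 10, 4] = (2 11 4 8)(3 6)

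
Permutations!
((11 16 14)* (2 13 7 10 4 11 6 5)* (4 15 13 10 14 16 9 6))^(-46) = [0, 1, 6, 3, 7, 9, 11, 15, 8, 4, 5, 14, 12, 10, 13, 2, 16] = (16)(2 6 11 14 13 10 5 9 4 7 15)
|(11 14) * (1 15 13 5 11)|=6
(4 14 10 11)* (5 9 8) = (4 14 10 11)(5 9 8) = [0, 1, 2, 3, 14, 9, 6, 7, 5, 8, 11, 4, 12, 13, 10]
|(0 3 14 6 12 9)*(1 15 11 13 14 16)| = 11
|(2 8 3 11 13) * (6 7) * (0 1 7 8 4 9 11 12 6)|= 60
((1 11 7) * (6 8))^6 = (11) = [0, 1, 2, 3, 4, 5, 6, 7, 8, 9, 10, 11]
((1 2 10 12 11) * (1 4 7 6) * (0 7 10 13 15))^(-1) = (0 15 13 2 1 6 7)(4 11 12 10) = [15, 6, 1, 3, 11, 5, 7, 0, 8, 9, 4, 12, 10, 2, 14, 13]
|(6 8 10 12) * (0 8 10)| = 6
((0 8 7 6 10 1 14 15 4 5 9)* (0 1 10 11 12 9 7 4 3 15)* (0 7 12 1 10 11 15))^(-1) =(0 3 15 6 7 14 1 11 10 9 12 5 4 8) =[3, 11, 2, 15, 8, 4, 7, 14, 0, 12, 9, 10, 5, 13, 1, 6]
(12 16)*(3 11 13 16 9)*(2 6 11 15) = (2 6 11 13 16 12 9 3 15) = [0, 1, 6, 15, 4, 5, 11, 7, 8, 3, 10, 13, 9, 16, 14, 2, 12]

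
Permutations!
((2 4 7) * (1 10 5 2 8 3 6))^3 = [0, 2, 8, 10, 3, 7, 5, 6, 1, 9, 4] = (1 2 8)(3 10 4)(5 7 6)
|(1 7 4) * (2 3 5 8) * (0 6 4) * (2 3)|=|(0 6 4 1 7)(3 5 8)|=15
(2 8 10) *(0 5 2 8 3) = [5, 1, 3, 0, 4, 2, 6, 7, 10, 9, 8] = (0 5 2 3)(8 10)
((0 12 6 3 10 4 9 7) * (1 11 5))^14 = [9, 5, 2, 12, 3, 11, 0, 4, 8, 10, 6, 1, 7] = (0 9 10 6)(1 5 11)(3 12 7 4)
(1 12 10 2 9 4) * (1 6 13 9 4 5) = (1 12 10 2 4 6 13 9 5) = [0, 12, 4, 3, 6, 1, 13, 7, 8, 5, 2, 11, 10, 9]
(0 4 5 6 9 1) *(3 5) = (0 4 3 5 6 9 1) = [4, 0, 2, 5, 3, 6, 9, 7, 8, 1]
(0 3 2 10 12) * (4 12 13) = (0 3 2 10 13 4 12) = [3, 1, 10, 2, 12, 5, 6, 7, 8, 9, 13, 11, 0, 4]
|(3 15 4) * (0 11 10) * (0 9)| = 12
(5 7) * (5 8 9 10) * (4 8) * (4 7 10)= (4 8 9)(5 10)= [0, 1, 2, 3, 8, 10, 6, 7, 9, 4, 5]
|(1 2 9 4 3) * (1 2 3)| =5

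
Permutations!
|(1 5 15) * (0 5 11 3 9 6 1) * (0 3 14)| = |(0 5 15 3 9 6 1 11 14)| = 9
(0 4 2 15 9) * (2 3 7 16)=[4, 1, 15, 7, 3, 5, 6, 16, 8, 0, 10, 11, 12, 13, 14, 9, 2]=(0 4 3 7 16 2 15 9)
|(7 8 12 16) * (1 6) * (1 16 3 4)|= 8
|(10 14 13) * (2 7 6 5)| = 12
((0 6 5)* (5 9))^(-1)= [5, 1, 2, 3, 4, 9, 0, 7, 8, 6]= (0 5 9 6)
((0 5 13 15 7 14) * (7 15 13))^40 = (15) = [0, 1, 2, 3, 4, 5, 6, 7, 8, 9, 10, 11, 12, 13, 14, 15]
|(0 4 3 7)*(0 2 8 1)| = |(0 4 3 7 2 8 1)| = 7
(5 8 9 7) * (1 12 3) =(1 12 3)(5 8 9 7) =[0, 12, 2, 1, 4, 8, 6, 5, 9, 7, 10, 11, 3]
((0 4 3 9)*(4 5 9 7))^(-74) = (0 5 9)(3 7 4) = [5, 1, 2, 7, 3, 9, 6, 4, 8, 0]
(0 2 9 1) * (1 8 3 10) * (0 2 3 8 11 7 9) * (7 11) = (11)(0 3 10 1 2)(7 9) = [3, 2, 0, 10, 4, 5, 6, 9, 8, 7, 1, 11]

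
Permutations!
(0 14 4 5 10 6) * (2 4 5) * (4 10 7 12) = (0 14 5 7 12 4 2 10 6) = [14, 1, 10, 3, 2, 7, 0, 12, 8, 9, 6, 11, 4, 13, 5]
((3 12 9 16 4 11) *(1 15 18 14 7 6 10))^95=(1 7 15 6 18 10 14)(3 11 4 16 9 12)=[0, 7, 2, 11, 16, 5, 18, 15, 8, 12, 14, 4, 3, 13, 1, 6, 9, 17, 10]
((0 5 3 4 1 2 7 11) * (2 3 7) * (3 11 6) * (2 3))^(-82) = [11, 4, 6, 2, 3, 0, 7, 5, 8, 9, 10, 1] = (0 11 1 4 3 2 6 7 5)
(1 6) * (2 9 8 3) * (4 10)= (1 6)(2 9 8 3)(4 10)= [0, 6, 9, 2, 10, 5, 1, 7, 3, 8, 4]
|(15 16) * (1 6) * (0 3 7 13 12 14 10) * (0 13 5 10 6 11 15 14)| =|(0 3 7 5 10 13 12)(1 11 15 16 14 6)| =42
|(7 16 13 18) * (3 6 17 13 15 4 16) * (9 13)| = 21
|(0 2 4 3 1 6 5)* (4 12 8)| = |(0 2 12 8 4 3 1 6 5)| = 9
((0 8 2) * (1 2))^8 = (8) = [0, 1, 2, 3, 4, 5, 6, 7, 8]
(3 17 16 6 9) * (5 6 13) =(3 17 16 13 5 6 9) =[0, 1, 2, 17, 4, 6, 9, 7, 8, 3, 10, 11, 12, 5, 14, 15, 13, 16]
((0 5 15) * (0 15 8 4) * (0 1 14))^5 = (15)(0 14 1 4 8 5) = [14, 4, 2, 3, 8, 0, 6, 7, 5, 9, 10, 11, 12, 13, 1, 15]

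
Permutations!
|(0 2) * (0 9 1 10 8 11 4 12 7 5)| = 11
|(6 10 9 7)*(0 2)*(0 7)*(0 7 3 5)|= |(0 2 3 5)(6 10 9 7)|= 4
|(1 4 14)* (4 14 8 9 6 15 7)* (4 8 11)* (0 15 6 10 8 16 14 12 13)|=|(0 15 7 16 14 1 12 13)(4 11)(8 9 10)|=24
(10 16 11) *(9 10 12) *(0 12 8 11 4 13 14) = (0 12 9 10 16 4 13 14)(8 11) = [12, 1, 2, 3, 13, 5, 6, 7, 11, 10, 16, 8, 9, 14, 0, 15, 4]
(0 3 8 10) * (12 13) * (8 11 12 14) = [3, 1, 2, 11, 4, 5, 6, 7, 10, 9, 0, 12, 13, 14, 8] = (0 3 11 12 13 14 8 10)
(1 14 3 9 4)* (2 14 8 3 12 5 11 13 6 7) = (1 8 3 9 4)(2 14 12 5 11 13 6 7) = [0, 8, 14, 9, 1, 11, 7, 2, 3, 4, 10, 13, 5, 6, 12]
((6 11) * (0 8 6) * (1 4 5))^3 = (0 11 6 8) = [11, 1, 2, 3, 4, 5, 8, 7, 0, 9, 10, 6]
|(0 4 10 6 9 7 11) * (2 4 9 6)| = 12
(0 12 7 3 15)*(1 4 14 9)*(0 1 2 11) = (0 12 7 3 15 1 4 14 9 2 11) = [12, 4, 11, 15, 14, 5, 6, 3, 8, 2, 10, 0, 7, 13, 9, 1]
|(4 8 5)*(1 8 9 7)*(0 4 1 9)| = |(0 4)(1 8 5)(7 9)| = 6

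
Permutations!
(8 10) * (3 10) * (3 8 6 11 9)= (3 10 6 11 9)= [0, 1, 2, 10, 4, 5, 11, 7, 8, 3, 6, 9]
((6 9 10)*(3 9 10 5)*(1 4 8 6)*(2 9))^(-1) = [0, 10, 3, 5, 1, 9, 8, 7, 4, 2, 6] = (1 10 6 8 4)(2 3 5 9)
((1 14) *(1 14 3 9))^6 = (14) = [0, 1, 2, 3, 4, 5, 6, 7, 8, 9, 10, 11, 12, 13, 14]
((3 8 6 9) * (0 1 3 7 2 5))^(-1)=(0 5 2 7 9 6 8 3 1)=[5, 0, 7, 1, 4, 2, 8, 9, 3, 6]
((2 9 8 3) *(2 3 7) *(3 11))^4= (11)= [0, 1, 2, 3, 4, 5, 6, 7, 8, 9, 10, 11]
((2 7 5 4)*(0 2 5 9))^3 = (0 9 7 2)(4 5) = [9, 1, 0, 3, 5, 4, 6, 2, 8, 7]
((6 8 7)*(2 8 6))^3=(8)=[0, 1, 2, 3, 4, 5, 6, 7, 8]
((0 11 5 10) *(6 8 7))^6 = [5, 1, 2, 3, 4, 0, 6, 7, 8, 9, 11, 10] = (0 5)(10 11)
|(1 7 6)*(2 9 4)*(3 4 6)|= |(1 7 3 4 2 9 6)|= 7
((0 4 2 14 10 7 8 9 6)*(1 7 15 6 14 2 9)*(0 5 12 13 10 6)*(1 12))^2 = (0 9 6 1 8 13 15 4 14 5 7 12 10) = [9, 8, 2, 3, 14, 7, 1, 12, 13, 6, 0, 11, 10, 15, 5, 4]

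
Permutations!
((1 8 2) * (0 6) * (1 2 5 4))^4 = (8) = [0, 1, 2, 3, 4, 5, 6, 7, 8]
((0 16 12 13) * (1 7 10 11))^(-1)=[13, 11, 2, 3, 4, 5, 6, 1, 8, 9, 7, 10, 16, 12, 14, 15, 0]=(0 13 12 16)(1 11 10 7)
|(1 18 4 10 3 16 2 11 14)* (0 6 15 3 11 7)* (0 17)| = 24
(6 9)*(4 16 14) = (4 16 14)(6 9) = [0, 1, 2, 3, 16, 5, 9, 7, 8, 6, 10, 11, 12, 13, 4, 15, 14]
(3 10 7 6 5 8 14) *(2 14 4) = (2 14 3 10 7 6 5 8 4) = [0, 1, 14, 10, 2, 8, 5, 6, 4, 9, 7, 11, 12, 13, 3]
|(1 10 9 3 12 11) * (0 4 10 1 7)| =8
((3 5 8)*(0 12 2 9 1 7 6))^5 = (0 7 9 12 6 1 2)(3 8 5) = [7, 2, 0, 8, 4, 3, 1, 9, 5, 12, 10, 11, 6]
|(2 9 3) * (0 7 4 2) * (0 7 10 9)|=|(0 10 9 3 7 4 2)|=7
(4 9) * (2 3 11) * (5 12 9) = (2 3 11)(4 5 12 9) = [0, 1, 3, 11, 5, 12, 6, 7, 8, 4, 10, 2, 9]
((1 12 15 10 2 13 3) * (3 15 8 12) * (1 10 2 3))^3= [0, 1, 2, 10, 4, 5, 6, 7, 12, 9, 3, 11, 8, 13, 14, 15]= (15)(3 10)(8 12)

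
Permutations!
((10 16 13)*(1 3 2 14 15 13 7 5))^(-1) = (1 5 7 16 10 13 15 14 2 3) = [0, 5, 3, 1, 4, 7, 6, 16, 8, 9, 13, 11, 12, 15, 2, 14, 10]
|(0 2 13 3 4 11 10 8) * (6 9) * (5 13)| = 18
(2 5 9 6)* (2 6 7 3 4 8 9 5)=(3 4 8 9 7)=[0, 1, 2, 4, 8, 5, 6, 3, 9, 7]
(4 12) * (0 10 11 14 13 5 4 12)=(0 10 11 14 13 5 4)=[10, 1, 2, 3, 0, 4, 6, 7, 8, 9, 11, 14, 12, 5, 13]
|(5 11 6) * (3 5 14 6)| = |(3 5 11)(6 14)| = 6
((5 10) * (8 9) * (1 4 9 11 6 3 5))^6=[0, 3, 2, 8, 5, 11, 9, 7, 1, 10, 6, 4]=(1 3 8)(4 5 11)(6 9 10)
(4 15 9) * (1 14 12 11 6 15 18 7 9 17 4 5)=(1 14 12 11 6 15 17 4 18 7 9 5)=[0, 14, 2, 3, 18, 1, 15, 9, 8, 5, 10, 6, 11, 13, 12, 17, 16, 4, 7]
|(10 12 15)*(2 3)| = |(2 3)(10 12 15)| = 6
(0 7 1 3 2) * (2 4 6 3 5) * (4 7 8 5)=(0 8 5 2)(1 4 6 3 7)=[8, 4, 0, 7, 6, 2, 3, 1, 5]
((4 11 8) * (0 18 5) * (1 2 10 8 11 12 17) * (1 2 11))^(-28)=(0 5 18)(2 8 12)(4 17 10)=[5, 1, 8, 3, 17, 18, 6, 7, 12, 9, 4, 11, 2, 13, 14, 15, 16, 10, 0]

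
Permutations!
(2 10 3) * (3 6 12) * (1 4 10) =(1 4 10 6 12 3 2) =[0, 4, 1, 2, 10, 5, 12, 7, 8, 9, 6, 11, 3]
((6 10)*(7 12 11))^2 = (7 11 12) = [0, 1, 2, 3, 4, 5, 6, 11, 8, 9, 10, 12, 7]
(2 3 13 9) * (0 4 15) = [4, 1, 3, 13, 15, 5, 6, 7, 8, 2, 10, 11, 12, 9, 14, 0] = (0 4 15)(2 3 13 9)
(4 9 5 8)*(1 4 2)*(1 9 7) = [0, 4, 9, 3, 7, 8, 6, 1, 2, 5] = (1 4 7)(2 9 5 8)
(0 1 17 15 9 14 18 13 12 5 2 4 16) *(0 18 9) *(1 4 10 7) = (0 4 16 18 13 12 5 2 10 7 1 17 15)(9 14) = [4, 17, 10, 3, 16, 2, 6, 1, 8, 14, 7, 11, 5, 12, 9, 0, 18, 15, 13]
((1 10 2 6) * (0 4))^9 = (0 4)(1 10 2 6) = [4, 10, 6, 3, 0, 5, 1, 7, 8, 9, 2]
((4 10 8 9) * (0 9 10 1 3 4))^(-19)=(0 9)(1 4 3)(8 10)=[9, 4, 2, 1, 3, 5, 6, 7, 10, 0, 8]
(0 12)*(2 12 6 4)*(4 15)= (0 6 15 4 2 12)= [6, 1, 12, 3, 2, 5, 15, 7, 8, 9, 10, 11, 0, 13, 14, 4]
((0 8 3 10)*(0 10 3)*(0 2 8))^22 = (10) = [0, 1, 2, 3, 4, 5, 6, 7, 8, 9, 10]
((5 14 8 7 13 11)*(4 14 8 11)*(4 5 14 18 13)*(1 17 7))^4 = (1 18)(4 8)(5 7)(13 17) = [0, 18, 2, 3, 8, 7, 6, 5, 4, 9, 10, 11, 12, 17, 14, 15, 16, 13, 1]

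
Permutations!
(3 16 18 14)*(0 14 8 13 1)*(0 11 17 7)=(0 14 3 16 18 8 13 1 11 17 7)=[14, 11, 2, 16, 4, 5, 6, 0, 13, 9, 10, 17, 12, 1, 3, 15, 18, 7, 8]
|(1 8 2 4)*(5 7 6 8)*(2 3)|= |(1 5 7 6 8 3 2 4)|= 8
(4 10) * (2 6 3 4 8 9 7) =(2 6 3 4 10 8 9 7) =[0, 1, 6, 4, 10, 5, 3, 2, 9, 7, 8]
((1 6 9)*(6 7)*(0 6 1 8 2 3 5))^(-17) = (0 2 6 3 9 5 8)(1 7) = [2, 7, 6, 9, 4, 8, 3, 1, 0, 5]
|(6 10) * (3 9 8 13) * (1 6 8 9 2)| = 7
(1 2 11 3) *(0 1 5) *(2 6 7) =(0 1 6 7 2 11 3 5) =[1, 6, 11, 5, 4, 0, 7, 2, 8, 9, 10, 3]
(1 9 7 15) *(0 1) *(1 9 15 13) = (0 9 7 13 1 15) = [9, 15, 2, 3, 4, 5, 6, 13, 8, 7, 10, 11, 12, 1, 14, 0]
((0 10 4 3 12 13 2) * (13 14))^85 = (0 14 4 2 12 10 13 3) = [14, 1, 12, 0, 2, 5, 6, 7, 8, 9, 13, 11, 10, 3, 4]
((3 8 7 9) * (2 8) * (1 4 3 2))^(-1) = (1 3 4)(2 9 7 8) = [0, 3, 9, 4, 1, 5, 6, 8, 2, 7]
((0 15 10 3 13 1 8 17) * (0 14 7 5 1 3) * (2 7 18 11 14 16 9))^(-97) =[10, 5, 9, 13, 4, 7, 6, 2, 1, 16, 15, 18, 12, 3, 11, 0, 17, 8, 14] =(0 10 15)(1 5 7 2 9 16 17 8)(3 13)(11 18 14)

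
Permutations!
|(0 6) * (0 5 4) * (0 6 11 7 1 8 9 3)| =|(0 11 7 1 8 9 3)(4 6 5)| =21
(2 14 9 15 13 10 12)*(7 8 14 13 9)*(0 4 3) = [4, 1, 13, 0, 3, 5, 6, 8, 14, 15, 12, 11, 2, 10, 7, 9] = (0 4 3)(2 13 10 12)(7 8 14)(9 15)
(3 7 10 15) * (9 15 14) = (3 7 10 14 9 15) = [0, 1, 2, 7, 4, 5, 6, 10, 8, 15, 14, 11, 12, 13, 9, 3]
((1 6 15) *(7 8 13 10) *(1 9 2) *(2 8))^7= (1 7 13 9 6 2 10 8 15)= [0, 7, 10, 3, 4, 5, 2, 13, 15, 6, 8, 11, 12, 9, 14, 1]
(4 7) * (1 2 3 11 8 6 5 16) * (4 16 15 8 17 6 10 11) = [0, 2, 3, 4, 7, 15, 5, 16, 10, 9, 11, 17, 12, 13, 14, 8, 1, 6] = (1 2 3 4 7 16)(5 15 8 10 11 17 6)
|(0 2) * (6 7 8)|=6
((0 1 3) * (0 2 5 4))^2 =(0 3 5)(1 2 4) =[3, 2, 4, 5, 1, 0]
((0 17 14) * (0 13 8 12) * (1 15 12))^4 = [8, 17, 2, 3, 4, 5, 6, 7, 0, 9, 10, 11, 13, 12, 15, 14, 16, 1] = (0 8)(1 17)(12 13)(14 15)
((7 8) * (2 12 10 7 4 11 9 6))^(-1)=(2 6 9 11 4 8 7 10 12)=[0, 1, 6, 3, 8, 5, 9, 10, 7, 11, 12, 4, 2]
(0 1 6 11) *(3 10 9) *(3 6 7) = (0 1 7 3 10 9 6 11) = [1, 7, 2, 10, 4, 5, 11, 3, 8, 6, 9, 0]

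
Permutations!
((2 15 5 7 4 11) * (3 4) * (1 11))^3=(1 15 3 11 5 4 2 7)=[0, 15, 7, 11, 2, 4, 6, 1, 8, 9, 10, 5, 12, 13, 14, 3]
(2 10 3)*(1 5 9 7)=[0, 5, 10, 2, 4, 9, 6, 1, 8, 7, 3]=(1 5 9 7)(2 10 3)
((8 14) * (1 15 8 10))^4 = (1 10 14 8 15) = [0, 10, 2, 3, 4, 5, 6, 7, 15, 9, 14, 11, 12, 13, 8, 1]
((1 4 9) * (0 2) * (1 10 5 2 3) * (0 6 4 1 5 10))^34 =(10)(0 9 4 6 2 5 3) =[9, 1, 5, 0, 6, 3, 2, 7, 8, 4, 10]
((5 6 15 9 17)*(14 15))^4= (5 9 14)(6 17 15)= [0, 1, 2, 3, 4, 9, 17, 7, 8, 14, 10, 11, 12, 13, 5, 6, 16, 15]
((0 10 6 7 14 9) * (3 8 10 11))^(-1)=(0 9 14 7 6 10 8 3 11)=[9, 1, 2, 11, 4, 5, 10, 6, 3, 14, 8, 0, 12, 13, 7]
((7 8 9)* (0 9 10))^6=(0 9 7 8 10)=[9, 1, 2, 3, 4, 5, 6, 8, 10, 7, 0]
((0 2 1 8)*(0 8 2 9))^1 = (0 9)(1 2) = [9, 2, 1, 3, 4, 5, 6, 7, 8, 0]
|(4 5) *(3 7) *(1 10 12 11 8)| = 10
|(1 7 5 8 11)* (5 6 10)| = |(1 7 6 10 5 8 11)| = 7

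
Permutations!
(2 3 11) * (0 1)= (0 1)(2 3 11)= [1, 0, 3, 11, 4, 5, 6, 7, 8, 9, 10, 2]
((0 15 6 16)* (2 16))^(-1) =(0 16 2 6 15) =[16, 1, 6, 3, 4, 5, 15, 7, 8, 9, 10, 11, 12, 13, 14, 0, 2]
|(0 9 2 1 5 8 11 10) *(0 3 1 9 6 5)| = |(0 6 5 8 11 10 3 1)(2 9)| = 8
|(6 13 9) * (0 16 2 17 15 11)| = |(0 16 2 17 15 11)(6 13 9)| = 6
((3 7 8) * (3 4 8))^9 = [0, 1, 2, 7, 8, 5, 6, 3, 4] = (3 7)(4 8)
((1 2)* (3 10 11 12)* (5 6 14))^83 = (1 2)(3 12 11 10)(5 14 6) = [0, 2, 1, 12, 4, 14, 5, 7, 8, 9, 3, 10, 11, 13, 6]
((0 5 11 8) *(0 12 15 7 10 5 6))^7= (15)(0 6)= [6, 1, 2, 3, 4, 5, 0, 7, 8, 9, 10, 11, 12, 13, 14, 15]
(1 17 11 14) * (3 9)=(1 17 11 14)(3 9)=[0, 17, 2, 9, 4, 5, 6, 7, 8, 3, 10, 14, 12, 13, 1, 15, 16, 11]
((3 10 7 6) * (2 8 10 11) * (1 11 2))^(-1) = [0, 11, 3, 6, 4, 5, 7, 10, 2, 9, 8, 1] = (1 11)(2 3 6 7 10 8)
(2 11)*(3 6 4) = (2 11)(3 6 4) = [0, 1, 11, 6, 3, 5, 4, 7, 8, 9, 10, 2]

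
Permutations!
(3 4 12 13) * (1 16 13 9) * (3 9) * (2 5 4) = (1 16 13 9)(2 5 4 12 3) = [0, 16, 5, 2, 12, 4, 6, 7, 8, 1, 10, 11, 3, 9, 14, 15, 13]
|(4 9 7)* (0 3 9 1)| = 6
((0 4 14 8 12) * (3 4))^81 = (0 14)(3 8)(4 12) = [14, 1, 2, 8, 12, 5, 6, 7, 3, 9, 10, 11, 4, 13, 0]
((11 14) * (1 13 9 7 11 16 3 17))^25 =[0, 3, 2, 14, 4, 5, 6, 13, 8, 1, 10, 9, 12, 17, 7, 15, 11, 16] =(1 3 14 7 13 17 16 11 9)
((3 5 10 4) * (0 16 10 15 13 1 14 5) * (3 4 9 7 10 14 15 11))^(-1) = (0 3 11 5 14 16)(1 13 15)(7 9 10) = [3, 13, 2, 11, 4, 14, 6, 9, 8, 10, 7, 5, 12, 15, 16, 1, 0]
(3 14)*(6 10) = (3 14)(6 10) = [0, 1, 2, 14, 4, 5, 10, 7, 8, 9, 6, 11, 12, 13, 3]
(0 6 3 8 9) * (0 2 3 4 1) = [6, 0, 3, 8, 1, 5, 4, 7, 9, 2] = (0 6 4 1)(2 3 8 9)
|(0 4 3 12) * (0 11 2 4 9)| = |(0 9)(2 4 3 12 11)| = 10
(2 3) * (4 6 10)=[0, 1, 3, 2, 6, 5, 10, 7, 8, 9, 4]=(2 3)(4 6 10)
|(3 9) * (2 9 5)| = 4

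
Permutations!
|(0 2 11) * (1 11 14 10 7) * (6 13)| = |(0 2 14 10 7 1 11)(6 13)| = 14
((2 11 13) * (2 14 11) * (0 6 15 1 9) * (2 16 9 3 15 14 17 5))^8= (0 16 5 13 14)(1 15 3)(2 17 11 6 9)= [16, 15, 17, 1, 4, 13, 9, 7, 8, 2, 10, 6, 12, 14, 0, 3, 5, 11]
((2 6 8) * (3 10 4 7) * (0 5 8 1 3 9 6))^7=[2, 1, 8, 3, 4, 0, 6, 7, 5, 9, 10]=(10)(0 2 8 5)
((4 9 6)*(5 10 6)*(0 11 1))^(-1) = [1, 11, 2, 3, 6, 9, 10, 7, 8, 4, 5, 0] = (0 1 11)(4 6 10 5 9)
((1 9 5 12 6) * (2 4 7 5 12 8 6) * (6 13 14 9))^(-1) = [0, 6, 12, 3, 2, 7, 1, 4, 5, 14, 10, 11, 9, 8, 13] = (1 6)(2 12 9 14 13 8 5 7 4)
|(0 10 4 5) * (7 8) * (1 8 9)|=4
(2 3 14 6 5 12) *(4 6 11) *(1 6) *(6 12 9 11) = [0, 12, 3, 14, 1, 9, 5, 7, 8, 11, 10, 4, 2, 13, 6] = (1 12 2 3 14 6 5 9 11 4)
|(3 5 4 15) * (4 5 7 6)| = 5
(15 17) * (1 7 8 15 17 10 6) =(17)(1 7 8 15 10 6) =[0, 7, 2, 3, 4, 5, 1, 8, 15, 9, 6, 11, 12, 13, 14, 10, 16, 17]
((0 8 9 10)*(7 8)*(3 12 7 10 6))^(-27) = (0 10)(3 8)(6 7)(9 12) = [10, 1, 2, 8, 4, 5, 7, 6, 3, 12, 0, 11, 9]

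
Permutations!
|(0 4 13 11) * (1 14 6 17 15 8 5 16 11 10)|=|(0 4 13 10 1 14 6 17 15 8 5 16 11)|=13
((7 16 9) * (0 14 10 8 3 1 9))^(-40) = (0 1 14 9 10 7 8 16 3) = [1, 14, 2, 0, 4, 5, 6, 8, 16, 10, 7, 11, 12, 13, 9, 15, 3]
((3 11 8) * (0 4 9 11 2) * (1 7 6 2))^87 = (0 7 8 4 6 3 9 2 1 11) = [7, 11, 1, 9, 6, 5, 3, 8, 4, 2, 10, 0]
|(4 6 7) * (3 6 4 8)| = |(3 6 7 8)| = 4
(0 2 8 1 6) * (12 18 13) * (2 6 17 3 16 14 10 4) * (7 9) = (0 6)(1 17 3 16 14 10 4 2 8)(7 9)(12 18 13) = [6, 17, 8, 16, 2, 5, 0, 9, 1, 7, 4, 11, 18, 12, 10, 15, 14, 3, 13]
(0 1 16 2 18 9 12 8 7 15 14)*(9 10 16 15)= (0 1 15 14)(2 18 10 16)(7 9 12 8)= [1, 15, 18, 3, 4, 5, 6, 9, 7, 12, 16, 11, 8, 13, 0, 14, 2, 17, 10]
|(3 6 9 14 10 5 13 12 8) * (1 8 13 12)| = 10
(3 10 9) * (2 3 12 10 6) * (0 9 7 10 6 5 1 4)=[9, 4, 3, 5, 0, 1, 2, 10, 8, 12, 7, 11, 6]=(0 9 12 6 2 3 5 1 4)(7 10)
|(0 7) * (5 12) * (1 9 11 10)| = |(0 7)(1 9 11 10)(5 12)| = 4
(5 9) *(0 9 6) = (0 9 5 6) = [9, 1, 2, 3, 4, 6, 0, 7, 8, 5]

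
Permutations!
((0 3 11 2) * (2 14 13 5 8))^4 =(0 13)(2 14)(3 5)(8 11) =[13, 1, 14, 5, 4, 3, 6, 7, 11, 9, 10, 8, 12, 0, 2]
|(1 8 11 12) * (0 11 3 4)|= 7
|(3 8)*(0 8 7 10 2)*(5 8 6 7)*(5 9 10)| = |(0 6 7 5 8 3 9 10 2)| = 9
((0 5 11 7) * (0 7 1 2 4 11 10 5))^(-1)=(1 11 4 2)(5 10)=[0, 11, 1, 3, 2, 10, 6, 7, 8, 9, 5, 4]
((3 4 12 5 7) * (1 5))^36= [0, 1, 2, 3, 4, 5, 6, 7, 8, 9, 10, 11, 12]= (12)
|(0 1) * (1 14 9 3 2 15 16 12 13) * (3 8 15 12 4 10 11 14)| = |(0 3 2 12 13 1)(4 10 11 14 9 8 15 16)| = 24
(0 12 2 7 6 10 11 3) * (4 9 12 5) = [5, 1, 7, 0, 9, 4, 10, 6, 8, 12, 11, 3, 2] = (0 5 4 9 12 2 7 6 10 11 3)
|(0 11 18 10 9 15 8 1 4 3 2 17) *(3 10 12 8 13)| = 14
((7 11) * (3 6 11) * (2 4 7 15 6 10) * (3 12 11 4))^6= [0, 1, 2, 3, 4, 5, 6, 7, 8, 9, 10, 11, 12, 13, 14, 15]= (15)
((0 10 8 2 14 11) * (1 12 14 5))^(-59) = (0 5 11 2 14 8 12 10 1) = [5, 0, 14, 3, 4, 11, 6, 7, 12, 9, 1, 2, 10, 13, 8]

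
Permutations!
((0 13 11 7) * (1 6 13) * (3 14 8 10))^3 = (0 13)(1 11)(3 10 8 14)(6 7) = [13, 11, 2, 10, 4, 5, 7, 6, 14, 9, 8, 1, 12, 0, 3]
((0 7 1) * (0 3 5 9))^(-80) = [5, 0, 2, 7, 4, 1, 6, 9, 8, 3] = (0 5 1)(3 7 9)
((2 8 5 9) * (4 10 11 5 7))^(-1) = [0, 1, 9, 3, 7, 11, 6, 8, 2, 5, 4, 10] = (2 9 5 11 10 4 7 8)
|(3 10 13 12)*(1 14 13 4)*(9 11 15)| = |(1 14 13 12 3 10 4)(9 11 15)| = 21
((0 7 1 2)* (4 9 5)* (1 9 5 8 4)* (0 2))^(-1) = (0 1 5 4 8 9 7) = [1, 5, 2, 3, 8, 4, 6, 0, 9, 7]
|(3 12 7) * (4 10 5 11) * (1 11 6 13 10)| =12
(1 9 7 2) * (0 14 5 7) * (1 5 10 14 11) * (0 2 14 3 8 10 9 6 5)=[11, 6, 0, 8, 4, 7, 5, 14, 10, 2, 3, 1, 12, 13, 9]=(0 11 1 6 5 7 14 9 2)(3 8 10)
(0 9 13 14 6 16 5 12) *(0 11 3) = (0 9 13 14 6 16 5 12 11 3) = [9, 1, 2, 0, 4, 12, 16, 7, 8, 13, 10, 3, 11, 14, 6, 15, 5]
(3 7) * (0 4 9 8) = (0 4 9 8)(3 7) = [4, 1, 2, 7, 9, 5, 6, 3, 0, 8]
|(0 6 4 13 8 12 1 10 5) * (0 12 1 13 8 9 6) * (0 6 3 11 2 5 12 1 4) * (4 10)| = 22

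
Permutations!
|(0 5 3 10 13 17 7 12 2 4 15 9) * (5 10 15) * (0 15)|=|(0 10 13 17 7 12 2 4 5 3)(9 15)|=10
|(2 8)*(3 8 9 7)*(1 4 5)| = |(1 4 5)(2 9 7 3 8)| = 15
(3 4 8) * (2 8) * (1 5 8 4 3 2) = (1 5 8 2 4) = [0, 5, 4, 3, 1, 8, 6, 7, 2]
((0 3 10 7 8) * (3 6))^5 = [8, 1, 2, 6, 4, 5, 0, 10, 7, 9, 3] = (0 8 7 10 3 6)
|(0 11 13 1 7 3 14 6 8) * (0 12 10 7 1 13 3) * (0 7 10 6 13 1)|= |(0 11 3 14 13 1)(6 8 12)|= 6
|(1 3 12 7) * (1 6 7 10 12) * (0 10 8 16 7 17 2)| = 18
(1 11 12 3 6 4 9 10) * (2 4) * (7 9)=[0, 11, 4, 6, 7, 5, 2, 9, 8, 10, 1, 12, 3]=(1 11 12 3 6 2 4 7 9 10)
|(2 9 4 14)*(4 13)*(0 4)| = |(0 4 14 2 9 13)| = 6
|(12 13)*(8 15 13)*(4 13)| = 5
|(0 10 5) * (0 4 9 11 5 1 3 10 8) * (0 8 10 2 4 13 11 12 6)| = |(0 10 1 3 2 4 9 12 6)(5 13 11)| = 9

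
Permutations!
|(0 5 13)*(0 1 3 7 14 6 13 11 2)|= 12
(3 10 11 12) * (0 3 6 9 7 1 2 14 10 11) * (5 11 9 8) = (0 3 9 7 1 2 14 10)(5 11 12 6 8) = [3, 2, 14, 9, 4, 11, 8, 1, 5, 7, 0, 12, 6, 13, 10]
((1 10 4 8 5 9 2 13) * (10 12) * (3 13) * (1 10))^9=(1 12)(2 3 13 10 4 8 5 9)=[0, 12, 3, 13, 8, 9, 6, 7, 5, 2, 4, 11, 1, 10]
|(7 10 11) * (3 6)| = |(3 6)(7 10 11)| = 6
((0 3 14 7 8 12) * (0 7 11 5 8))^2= (0 14 5 12)(3 11 8 7)= [14, 1, 2, 11, 4, 12, 6, 3, 7, 9, 10, 8, 0, 13, 5]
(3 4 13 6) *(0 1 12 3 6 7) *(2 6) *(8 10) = (0 1 12 3 4 13 7)(2 6)(8 10) = [1, 12, 6, 4, 13, 5, 2, 0, 10, 9, 8, 11, 3, 7]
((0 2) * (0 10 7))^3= (0 7 10 2)= [7, 1, 0, 3, 4, 5, 6, 10, 8, 9, 2]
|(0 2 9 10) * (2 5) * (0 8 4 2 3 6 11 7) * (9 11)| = 11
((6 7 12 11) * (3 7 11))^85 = (3 7 12)(6 11) = [0, 1, 2, 7, 4, 5, 11, 12, 8, 9, 10, 6, 3]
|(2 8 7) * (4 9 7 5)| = 6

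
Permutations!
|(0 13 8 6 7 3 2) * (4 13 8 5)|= |(0 8 6 7 3 2)(4 13 5)|= 6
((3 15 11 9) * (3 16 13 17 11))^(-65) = (17)(3 15) = [0, 1, 2, 15, 4, 5, 6, 7, 8, 9, 10, 11, 12, 13, 14, 3, 16, 17]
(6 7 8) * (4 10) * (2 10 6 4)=(2 10)(4 6 7 8)=[0, 1, 10, 3, 6, 5, 7, 8, 4, 9, 2]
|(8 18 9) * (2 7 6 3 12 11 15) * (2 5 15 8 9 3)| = 30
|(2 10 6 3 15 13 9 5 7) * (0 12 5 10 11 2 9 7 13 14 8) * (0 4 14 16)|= |(0 12 5 13 7 9 10 6 3 15 16)(2 11)(4 14 8)|= 66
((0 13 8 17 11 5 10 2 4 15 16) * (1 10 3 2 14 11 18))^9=(0 5 17 4 10)(1 16 11 8 2)(3 18 15 14 13)=[5, 16, 1, 18, 10, 17, 6, 7, 2, 9, 0, 8, 12, 3, 13, 14, 11, 4, 15]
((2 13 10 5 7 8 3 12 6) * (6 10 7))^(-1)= (2 6 5 10 12 3 8 7 13)= [0, 1, 6, 8, 4, 10, 5, 13, 7, 9, 12, 11, 3, 2]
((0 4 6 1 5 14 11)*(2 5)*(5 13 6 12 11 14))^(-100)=(14)=[0, 1, 2, 3, 4, 5, 6, 7, 8, 9, 10, 11, 12, 13, 14]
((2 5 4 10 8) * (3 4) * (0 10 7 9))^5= (0 3 10 4 8 7 2 9 5)= [3, 1, 9, 10, 8, 0, 6, 2, 7, 5, 4]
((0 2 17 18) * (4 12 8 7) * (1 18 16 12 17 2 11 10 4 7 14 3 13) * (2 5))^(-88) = [4, 11, 2, 18, 12, 5, 6, 7, 13, 9, 16, 17, 3, 0, 1, 15, 14, 8, 10] = (0 4 12 3 18 10 16 14 1 11 17 8 13)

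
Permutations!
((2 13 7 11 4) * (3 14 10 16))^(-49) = [0, 1, 13, 16, 2, 5, 6, 11, 8, 9, 14, 4, 12, 7, 3, 15, 10] = (2 13 7 11 4)(3 16 10 14)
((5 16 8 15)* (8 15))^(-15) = (16) = [0, 1, 2, 3, 4, 5, 6, 7, 8, 9, 10, 11, 12, 13, 14, 15, 16]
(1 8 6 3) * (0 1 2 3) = (0 1 8 6)(2 3) = [1, 8, 3, 2, 4, 5, 0, 7, 6]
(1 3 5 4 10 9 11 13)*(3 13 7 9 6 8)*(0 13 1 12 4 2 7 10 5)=(0 13 12 4 5 2 7 9 11 10 6 8 3)=[13, 1, 7, 0, 5, 2, 8, 9, 3, 11, 6, 10, 4, 12]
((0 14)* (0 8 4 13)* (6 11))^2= (0 8 13 14 4)= [8, 1, 2, 3, 0, 5, 6, 7, 13, 9, 10, 11, 12, 14, 4]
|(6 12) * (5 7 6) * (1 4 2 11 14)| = |(1 4 2 11 14)(5 7 6 12)| = 20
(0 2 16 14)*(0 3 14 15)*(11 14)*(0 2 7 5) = (0 7 5)(2 16 15)(3 11 14) = [7, 1, 16, 11, 4, 0, 6, 5, 8, 9, 10, 14, 12, 13, 3, 2, 15]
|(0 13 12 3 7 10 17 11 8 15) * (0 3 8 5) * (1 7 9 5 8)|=13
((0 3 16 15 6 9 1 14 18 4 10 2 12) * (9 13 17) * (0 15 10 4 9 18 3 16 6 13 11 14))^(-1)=(0 1 9 18 17 13 15 12 2 10 16)(3 14 11 6)=[1, 9, 10, 14, 4, 5, 3, 7, 8, 18, 16, 6, 2, 15, 11, 12, 0, 13, 17]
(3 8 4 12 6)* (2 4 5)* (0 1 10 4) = [1, 10, 0, 8, 12, 2, 3, 7, 5, 9, 4, 11, 6] = (0 1 10 4 12 6 3 8 5 2)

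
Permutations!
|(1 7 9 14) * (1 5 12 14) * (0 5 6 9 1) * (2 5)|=14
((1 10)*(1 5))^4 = (1 10 5) = [0, 10, 2, 3, 4, 1, 6, 7, 8, 9, 5]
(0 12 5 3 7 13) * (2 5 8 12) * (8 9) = [2, 1, 5, 7, 4, 3, 6, 13, 12, 8, 10, 11, 9, 0] = (0 2 5 3 7 13)(8 12 9)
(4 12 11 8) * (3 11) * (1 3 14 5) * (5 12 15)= (1 3 11 8 4 15 5)(12 14)= [0, 3, 2, 11, 15, 1, 6, 7, 4, 9, 10, 8, 14, 13, 12, 5]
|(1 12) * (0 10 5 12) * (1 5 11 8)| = 10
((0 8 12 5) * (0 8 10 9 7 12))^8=(0 10 9 7 12 5 8)=[10, 1, 2, 3, 4, 8, 6, 12, 0, 7, 9, 11, 5]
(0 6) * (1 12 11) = (0 6)(1 12 11) = [6, 12, 2, 3, 4, 5, 0, 7, 8, 9, 10, 1, 11]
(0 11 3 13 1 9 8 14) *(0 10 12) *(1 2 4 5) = [11, 9, 4, 13, 5, 1, 6, 7, 14, 8, 12, 3, 0, 2, 10] = (0 11 3 13 2 4 5 1 9 8 14 10 12)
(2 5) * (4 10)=(2 5)(4 10)=[0, 1, 5, 3, 10, 2, 6, 7, 8, 9, 4]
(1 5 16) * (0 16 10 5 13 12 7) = (0 16 1 13 12 7)(5 10) = [16, 13, 2, 3, 4, 10, 6, 0, 8, 9, 5, 11, 7, 12, 14, 15, 1]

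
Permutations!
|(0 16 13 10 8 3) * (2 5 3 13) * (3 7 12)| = 21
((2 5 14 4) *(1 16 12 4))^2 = (1 12 2 14 16 4 5) = [0, 12, 14, 3, 5, 1, 6, 7, 8, 9, 10, 11, 2, 13, 16, 15, 4]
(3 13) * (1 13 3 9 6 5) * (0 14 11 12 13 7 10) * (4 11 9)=(0 14 9 6 5 1 7 10)(4 11 12 13)=[14, 7, 2, 3, 11, 1, 5, 10, 8, 6, 0, 12, 13, 4, 9]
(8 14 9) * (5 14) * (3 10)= (3 10)(5 14 9 8)= [0, 1, 2, 10, 4, 14, 6, 7, 5, 8, 3, 11, 12, 13, 9]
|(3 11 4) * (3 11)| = |(4 11)| = 2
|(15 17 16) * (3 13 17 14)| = 6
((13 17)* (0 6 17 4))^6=(0 6 17 13 4)=[6, 1, 2, 3, 0, 5, 17, 7, 8, 9, 10, 11, 12, 4, 14, 15, 16, 13]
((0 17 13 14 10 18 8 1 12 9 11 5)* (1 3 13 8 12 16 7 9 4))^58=(0 1 13 11 12 8 7 10)(3 9 18 17 16 14 5 4)=[1, 13, 2, 9, 3, 4, 6, 10, 7, 18, 0, 12, 8, 11, 5, 15, 14, 16, 17]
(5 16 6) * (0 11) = (0 11)(5 16 6) = [11, 1, 2, 3, 4, 16, 5, 7, 8, 9, 10, 0, 12, 13, 14, 15, 6]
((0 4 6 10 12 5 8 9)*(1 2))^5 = (0 5 6 9 12 4 8 10)(1 2) = [5, 2, 1, 3, 8, 6, 9, 7, 10, 12, 0, 11, 4]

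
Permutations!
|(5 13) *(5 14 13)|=2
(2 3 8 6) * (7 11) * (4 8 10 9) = [0, 1, 3, 10, 8, 5, 2, 11, 6, 4, 9, 7] = (2 3 10 9 4 8 6)(7 11)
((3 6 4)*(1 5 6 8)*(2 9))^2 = (9)(1 6 3)(4 8 5) = [0, 6, 2, 1, 8, 4, 3, 7, 5, 9]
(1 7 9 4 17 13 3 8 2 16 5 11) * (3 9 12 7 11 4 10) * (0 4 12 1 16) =(0 4 17 13 9 10 3 8 2)(1 11 16 5 12 7) =[4, 11, 0, 8, 17, 12, 6, 1, 2, 10, 3, 16, 7, 9, 14, 15, 5, 13]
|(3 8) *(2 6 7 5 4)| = |(2 6 7 5 4)(3 8)| = 10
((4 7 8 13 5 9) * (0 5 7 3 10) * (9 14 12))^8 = (14)(7 13 8) = [0, 1, 2, 3, 4, 5, 6, 13, 7, 9, 10, 11, 12, 8, 14]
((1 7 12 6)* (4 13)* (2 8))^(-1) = (1 6 12 7)(2 8)(4 13) = [0, 6, 8, 3, 13, 5, 12, 1, 2, 9, 10, 11, 7, 4]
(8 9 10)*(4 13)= (4 13)(8 9 10)= [0, 1, 2, 3, 13, 5, 6, 7, 9, 10, 8, 11, 12, 4]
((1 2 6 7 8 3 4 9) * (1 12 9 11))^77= (1 3 6 11 8 2 4 7)(9 12)= [0, 3, 4, 6, 7, 5, 11, 1, 2, 12, 10, 8, 9]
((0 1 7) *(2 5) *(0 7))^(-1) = (7)(0 1)(2 5) = [1, 0, 5, 3, 4, 2, 6, 7]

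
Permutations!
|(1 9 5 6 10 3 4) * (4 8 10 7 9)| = |(1 4)(3 8 10)(5 6 7 9)| = 12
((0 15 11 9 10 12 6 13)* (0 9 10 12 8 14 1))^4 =[8, 10, 2, 3, 4, 5, 6, 7, 15, 9, 0, 1, 12, 13, 11, 14] =(0 8 15 14 11 1 10)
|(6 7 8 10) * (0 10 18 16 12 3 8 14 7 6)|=10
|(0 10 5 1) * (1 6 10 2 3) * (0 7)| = |(0 2 3 1 7)(5 6 10)| = 15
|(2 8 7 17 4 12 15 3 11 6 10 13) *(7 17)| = 11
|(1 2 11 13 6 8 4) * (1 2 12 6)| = 8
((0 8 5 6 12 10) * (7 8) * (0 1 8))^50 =(1 5 12)(6 10 8) =[0, 5, 2, 3, 4, 12, 10, 7, 6, 9, 8, 11, 1]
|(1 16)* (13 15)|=2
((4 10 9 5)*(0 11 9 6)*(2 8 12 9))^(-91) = (0 6 10 4 5 9 12 8 2 11) = [6, 1, 11, 3, 5, 9, 10, 7, 2, 12, 4, 0, 8]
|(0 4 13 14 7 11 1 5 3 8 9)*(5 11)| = 18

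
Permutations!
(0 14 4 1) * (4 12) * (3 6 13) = (0 14 12 4 1)(3 6 13) = [14, 0, 2, 6, 1, 5, 13, 7, 8, 9, 10, 11, 4, 3, 12]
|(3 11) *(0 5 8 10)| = 4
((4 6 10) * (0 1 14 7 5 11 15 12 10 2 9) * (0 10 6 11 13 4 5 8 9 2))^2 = [14, 7, 2, 3, 15, 4, 1, 9, 10, 5, 13, 12, 0, 11, 8, 6] = (0 14 8 10 13 11 12)(1 7 9 5 4 15 6)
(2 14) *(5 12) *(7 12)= (2 14)(5 7 12)= [0, 1, 14, 3, 4, 7, 6, 12, 8, 9, 10, 11, 5, 13, 2]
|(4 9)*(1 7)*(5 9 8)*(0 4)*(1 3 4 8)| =|(0 8 5 9)(1 7 3 4)| =4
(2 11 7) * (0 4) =[4, 1, 11, 3, 0, 5, 6, 2, 8, 9, 10, 7] =(0 4)(2 11 7)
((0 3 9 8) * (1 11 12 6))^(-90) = (0 9)(1 12)(3 8)(6 11) = [9, 12, 2, 8, 4, 5, 11, 7, 3, 0, 10, 6, 1]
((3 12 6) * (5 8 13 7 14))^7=(3 12 6)(5 13 14 8 7)=[0, 1, 2, 12, 4, 13, 3, 5, 7, 9, 10, 11, 6, 14, 8]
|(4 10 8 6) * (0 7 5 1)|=4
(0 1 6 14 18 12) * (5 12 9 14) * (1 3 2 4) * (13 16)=(0 3 2 4 1 6 5 12)(9 14 18)(13 16)=[3, 6, 4, 2, 1, 12, 5, 7, 8, 14, 10, 11, 0, 16, 18, 15, 13, 17, 9]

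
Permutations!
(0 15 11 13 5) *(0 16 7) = (0 15 11 13 5 16 7) = [15, 1, 2, 3, 4, 16, 6, 0, 8, 9, 10, 13, 12, 5, 14, 11, 7]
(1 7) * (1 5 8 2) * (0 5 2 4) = (0 5 8 4)(1 7 2) = [5, 7, 1, 3, 0, 8, 6, 2, 4]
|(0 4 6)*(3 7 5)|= 3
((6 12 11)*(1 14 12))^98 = [0, 11, 2, 3, 4, 5, 12, 7, 8, 9, 10, 14, 1, 13, 6] = (1 11 14 6 12)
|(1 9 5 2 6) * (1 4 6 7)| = |(1 9 5 2 7)(4 6)| = 10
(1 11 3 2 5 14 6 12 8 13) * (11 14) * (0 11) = (0 11 3 2 5)(1 14 6 12 8 13) = [11, 14, 5, 2, 4, 0, 12, 7, 13, 9, 10, 3, 8, 1, 6]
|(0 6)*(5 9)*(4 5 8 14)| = |(0 6)(4 5 9 8 14)| = 10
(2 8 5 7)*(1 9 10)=(1 9 10)(2 8 5 7)=[0, 9, 8, 3, 4, 7, 6, 2, 5, 10, 1]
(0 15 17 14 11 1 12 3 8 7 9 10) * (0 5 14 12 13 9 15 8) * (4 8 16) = (0 16 4 8 7 15 17 12 3)(1 13 9 10 5 14 11) = [16, 13, 2, 0, 8, 14, 6, 15, 7, 10, 5, 1, 3, 9, 11, 17, 4, 12]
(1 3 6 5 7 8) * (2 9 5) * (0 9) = (0 9 5 7 8 1 3 6 2) = [9, 3, 0, 6, 4, 7, 2, 8, 1, 5]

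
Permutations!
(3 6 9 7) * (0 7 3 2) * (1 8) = (0 7 2)(1 8)(3 6 9) = [7, 8, 0, 6, 4, 5, 9, 2, 1, 3]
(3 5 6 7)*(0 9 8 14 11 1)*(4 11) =(0 9 8 14 4 11 1)(3 5 6 7) =[9, 0, 2, 5, 11, 6, 7, 3, 14, 8, 10, 1, 12, 13, 4]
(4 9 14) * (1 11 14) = (1 11 14 4 9) = [0, 11, 2, 3, 9, 5, 6, 7, 8, 1, 10, 14, 12, 13, 4]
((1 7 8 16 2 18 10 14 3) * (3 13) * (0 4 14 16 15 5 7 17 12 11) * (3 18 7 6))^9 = (0 8)(1 10)(2 12)(3 18)(4 15)(5 14)(6 13)(7 11)(16 17) = [8, 10, 12, 18, 15, 14, 13, 11, 0, 9, 1, 7, 2, 6, 5, 4, 17, 16, 3]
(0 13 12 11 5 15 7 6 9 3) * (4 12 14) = [13, 1, 2, 0, 12, 15, 9, 6, 8, 3, 10, 5, 11, 14, 4, 7] = (0 13 14 4 12 11 5 15 7 6 9 3)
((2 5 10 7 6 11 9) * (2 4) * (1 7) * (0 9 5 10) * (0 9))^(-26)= [0, 7, 10, 3, 2, 9, 11, 6, 8, 4, 1, 5]= (1 7 6 11 5 9 4 2 10)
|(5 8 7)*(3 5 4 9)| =6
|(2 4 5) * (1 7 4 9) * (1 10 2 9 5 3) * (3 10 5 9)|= |(1 7 4 10 2 9 5 3)|= 8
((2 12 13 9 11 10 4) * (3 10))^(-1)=(2 4 10 3 11 9 13 12)=[0, 1, 4, 11, 10, 5, 6, 7, 8, 13, 3, 9, 2, 12]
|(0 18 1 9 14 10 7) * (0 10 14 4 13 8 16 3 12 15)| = 22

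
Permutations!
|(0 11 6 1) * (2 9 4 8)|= 4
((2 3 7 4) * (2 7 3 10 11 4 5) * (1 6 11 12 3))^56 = (1 2 11 12 7)(3 5 6 10 4) = [0, 2, 11, 5, 3, 6, 10, 1, 8, 9, 4, 12, 7]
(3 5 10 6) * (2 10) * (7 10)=(2 7 10 6 3 5)=[0, 1, 7, 5, 4, 2, 3, 10, 8, 9, 6]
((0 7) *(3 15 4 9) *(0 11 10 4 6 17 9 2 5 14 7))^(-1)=(2 4 10 11 7 14 5)(3 9 17 6 15)=[0, 1, 4, 9, 10, 2, 15, 14, 8, 17, 11, 7, 12, 13, 5, 3, 16, 6]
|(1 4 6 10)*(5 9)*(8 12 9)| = |(1 4 6 10)(5 8 12 9)| = 4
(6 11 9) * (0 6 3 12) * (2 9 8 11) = (0 6 2 9 3 12)(8 11) = [6, 1, 9, 12, 4, 5, 2, 7, 11, 3, 10, 8, 0]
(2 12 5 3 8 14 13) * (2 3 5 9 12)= (3 8 14 13)(9 12)= [0, 1, 2, 8, 4, 5, 6, 7, 14, 12, 10, 11, 9, 3, 13]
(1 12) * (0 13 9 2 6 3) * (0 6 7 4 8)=(0 13 9 2 7 4 8)(1 12)(3 6)=[13, 12, 7, 6, 8, 5, 3, 4, 0, 2, 10, 11, 1, 9]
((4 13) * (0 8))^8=[0, 1, 2, 3, 4, 5, 6, 7, 8, 9, 10, 11, 12, 13]=(13)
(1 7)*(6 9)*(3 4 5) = (1 7)(3 4 5)(6 9) = [0, 7, 2, 4, 5, 3, 9, 1, 8, 6]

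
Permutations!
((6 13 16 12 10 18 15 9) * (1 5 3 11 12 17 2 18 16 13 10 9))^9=(1 17 9 5 2 6 3 18 10 11 15 16 12)=[0, 17, 6, 18, 4, 2, 3, 7, 8, 5, 11, 15, 1, 13, 14, 16, 12, 9, 10]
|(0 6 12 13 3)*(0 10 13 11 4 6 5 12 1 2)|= 24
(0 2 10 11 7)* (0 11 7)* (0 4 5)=[2, 1, 10, 3, 5, 0, 6, 11, 8, 9, 7, 4]=(0 2 10 7 11 4 5)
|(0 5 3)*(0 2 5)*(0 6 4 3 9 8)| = 8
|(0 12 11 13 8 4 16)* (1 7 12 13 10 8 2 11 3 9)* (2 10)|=30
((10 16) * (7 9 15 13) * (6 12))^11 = (6 12)(7 13 15 9)(10 16) = [0, 1, 2, 3, 4, 5, 12, 13, 8, 7, 16, 11, 6, 15, 14, 9, 10]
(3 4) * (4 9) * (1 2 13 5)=(1 2 13 5)(3 9 4)=[0, 2, 13, 9, 3, 1, 6, 7, 8, 4, 10, 11, 12, 5]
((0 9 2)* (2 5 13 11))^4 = (0 11 5)(2 13 9) = [11, 1, 13, 3, 4, 0, 6, 7, 8, 2, 10, 5, 12, 9]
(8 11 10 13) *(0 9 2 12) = (0 9 2 12)(8 11 10 13) = [9, 1, 12, 3, 4, 5, 6, 7, 11, 2, 13, 10, 0, 8]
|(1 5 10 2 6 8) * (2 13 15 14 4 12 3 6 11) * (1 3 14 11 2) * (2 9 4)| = 30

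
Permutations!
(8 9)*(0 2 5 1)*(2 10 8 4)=(0 10 8 9 4 2 5 1)=[10, 0, 5, 3, 2, 1, 6, 7, 9, 4, 8]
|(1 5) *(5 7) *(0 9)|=6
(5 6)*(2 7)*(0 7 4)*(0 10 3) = (0 7 2 4 10 3)(5 6) = [7, 1, 4, 0, 10, 6, 5, 2, 8, 9, 3]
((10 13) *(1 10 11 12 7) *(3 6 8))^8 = (1 13 12)(3 8 6)(7 10 11) = [0, 13, 2, 8, 4, 5, 3, 10, 6, 9, 11, 7, 1, 12]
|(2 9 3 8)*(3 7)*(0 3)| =6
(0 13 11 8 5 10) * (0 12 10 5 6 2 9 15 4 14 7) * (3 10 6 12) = [13, 1, 9, 10, 14, 5, 2, 0, 12, 15, 3, 8, 6, 11, 7, 4] = (0 13 11 8 12 6 2 9 15 4 14 7)(3 10)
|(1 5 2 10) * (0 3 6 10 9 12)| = 9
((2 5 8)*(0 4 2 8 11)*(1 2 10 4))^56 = (0 1 2 5 11) = [1, 2, 5, 3, 4, 11, 6, 7, 8, 9, 10, 0]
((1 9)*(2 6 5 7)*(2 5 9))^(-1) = (1 9 6 2)(5 7) = [0, 9, 1, 3, 4, 7, 2, 5, 8, 6]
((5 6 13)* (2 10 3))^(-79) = (2 3 10)(5 13 6) = [0, 1, 3, 10, 4, 13, 5, 7, 8, 9, 2, 11, 12, 6]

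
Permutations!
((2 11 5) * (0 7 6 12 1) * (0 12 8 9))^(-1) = (0 9 8 6 7)(1 12)(2 5 11) = [9, 12, 5, 3, 4, 11, 7, 0, 6, 8, 10, 2, 1]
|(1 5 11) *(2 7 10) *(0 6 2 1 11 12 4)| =|(0 6 2 7 10 1 5 12 4)| =9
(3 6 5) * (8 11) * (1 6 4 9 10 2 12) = [0, 6, 12, 4, 9, 3, 5, 7, 11, 10, 2, 8, 1] = (1 6 5 3 4 9 10 2 12)(8 11)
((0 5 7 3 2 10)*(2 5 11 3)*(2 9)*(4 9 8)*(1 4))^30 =(0 9 8 3 10 4 7 11 2 1 5) =[9, 5, 1, 10, 7, 0, 6, 11, 3, 8, 4, 2]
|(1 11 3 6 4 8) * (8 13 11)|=10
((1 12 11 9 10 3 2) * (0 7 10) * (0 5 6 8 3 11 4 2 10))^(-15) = (0 7)(1 12 4 2)(3 8 6 5 9 11 10) = [7, 12, 1, 8, 2, 9, 5, 0, 6, 11, 3, 10, 4]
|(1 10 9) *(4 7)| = 6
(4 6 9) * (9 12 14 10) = (4 6 12 14 10 9) = [0, 1, 2, 3, 6, 5, 12, 7, 8, 4, 9, 11, 14, 13, 10]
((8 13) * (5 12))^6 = [0, 1, 2, 3, 4, 5, 6, 7, 8, 9, 10, 11, 12, 13] = (13)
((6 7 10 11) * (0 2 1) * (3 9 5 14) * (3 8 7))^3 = (3 14 10)(5 7 6)(8 11 9) = [0, 1, 2, 14, 4, 7, 5, 6, 11, 8, 3, 9, 12, 13, 10]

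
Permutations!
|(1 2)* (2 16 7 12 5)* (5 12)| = |(1 16 7 5 2)| = 5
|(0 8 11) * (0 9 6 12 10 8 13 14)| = |(0 13 14)(6 12 10 8 11 9)| = 6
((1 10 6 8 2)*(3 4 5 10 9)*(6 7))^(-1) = (1 2 8 6 7 10 5 4 3 9) = [0, 2, 8, 9, 3, 4, 7, 10, 6, 1, 5]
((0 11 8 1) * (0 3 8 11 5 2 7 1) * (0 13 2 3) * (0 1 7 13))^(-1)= [8, 1, 13, 5, 4, 0, 6, 7, 3, 9, 10, 11, 12, 2]= (0 8 3 5)(2 13)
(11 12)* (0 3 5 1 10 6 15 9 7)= (0 3 5 1 10 6 15 9 7)(11 12)= [3, 10, 2, 5, 4, 1, 15, 0, 8, 7, 6, 12, 11, 13, 14, 9]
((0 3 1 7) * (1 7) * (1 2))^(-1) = (0 7 3)(1 2) = [7, 2, 1, 0, 4, 5, 6, 3]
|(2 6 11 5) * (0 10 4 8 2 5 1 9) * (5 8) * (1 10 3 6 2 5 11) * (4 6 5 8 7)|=|(0 3 5 7 4 11 10 6 1 9)|=10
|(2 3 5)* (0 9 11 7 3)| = |(0 9 11 7 3 5 2)| = 7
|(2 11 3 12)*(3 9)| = 5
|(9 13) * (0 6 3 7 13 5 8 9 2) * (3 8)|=|(0 6 8 9 5 3 7 13 2)|=9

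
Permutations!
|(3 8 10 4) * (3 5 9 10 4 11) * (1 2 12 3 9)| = |(1 2 12 3 8 4 5)(9 10 11)| = 21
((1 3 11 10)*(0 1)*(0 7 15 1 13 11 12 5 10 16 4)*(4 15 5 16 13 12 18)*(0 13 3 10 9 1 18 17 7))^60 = [0, 1, 2, 3, 4, 5, 6, 7, 8, 9, 10, 11, 12, 13, 14, 15, 16, 17, 18] = (18)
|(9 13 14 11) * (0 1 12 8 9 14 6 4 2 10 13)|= 10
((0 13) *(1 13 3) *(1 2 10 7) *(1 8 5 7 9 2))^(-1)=[13, 3, 9, 0, 4, 8, 6, 5, 7, 10, 2, 11, 12, 1]=(0 13 1 3)(2 9 10)(5 8 7)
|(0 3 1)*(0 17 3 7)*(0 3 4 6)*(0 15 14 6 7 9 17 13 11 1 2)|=21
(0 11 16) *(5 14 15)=[11, 1, 2, 3, 4, 14, 6, 7, 8, 9, 10, 16, 12, 13, 15, 5, 0]=(0 11 16)(5 14 15)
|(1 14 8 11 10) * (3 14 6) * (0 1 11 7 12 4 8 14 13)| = |(14)(0 1 6 3 13)(4 8 7 12)(10 11)| = 20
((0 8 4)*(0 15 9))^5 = (15) = [0, 1, 2, 3, 4, 5, 6, 7, 8, 9, 10, 11, 12, 13, 14, 15]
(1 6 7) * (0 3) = (0 3)(1 6 7) = [3, 6, 2, 0, 4, 5, 7, 1]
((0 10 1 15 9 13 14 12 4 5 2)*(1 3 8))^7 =[13, 5, 9, 12, 1, 15, 6, 7, 4, 0, 14, 11, 8, 10, 3, 2] =(0 13 10 14 3 12 8 4 1 5 15 2 9)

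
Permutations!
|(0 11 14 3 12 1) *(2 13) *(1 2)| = |(0 11 14 3 12 2 13 1)| = 8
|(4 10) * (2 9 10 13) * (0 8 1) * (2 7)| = 6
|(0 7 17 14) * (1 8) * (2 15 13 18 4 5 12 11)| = 8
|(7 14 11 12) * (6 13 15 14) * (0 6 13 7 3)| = 9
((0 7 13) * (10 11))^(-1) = [13, 1, 2, 3, 4, 5, 6, 0, 8, 9, 11, 10, 12, 7] = (0 13 7)(10 11)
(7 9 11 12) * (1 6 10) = (1 6 10)(7 9 11 12) = [0, 6, 2, 3, 4, 5, 10, 9, 8, 11, 1, 12, 7]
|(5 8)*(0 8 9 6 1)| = 6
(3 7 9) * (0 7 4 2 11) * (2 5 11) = (0 7 9 3 4 5 11) = [7, 1, 2, 4, 5, 11, 6, 9, 8, 3, 10, 0]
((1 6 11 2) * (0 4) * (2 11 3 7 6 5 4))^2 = [1, 4, 5, 6, 2, 0, 7, 3, 8, 9, 10, 11] = (11)(0 1 4 2 5)(3 6 7)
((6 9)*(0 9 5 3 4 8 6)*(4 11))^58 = (3 6 4)(5 8 11) = [0, 1, 2, 6, 3, 8, 4, 7, 11, 9, 10, 5]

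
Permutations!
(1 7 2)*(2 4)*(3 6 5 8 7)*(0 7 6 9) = (0 7 4 2 1 3 9)(5 8 6) = [7, 3, 1, 9, 2, 8, 5, 4, 6, 0]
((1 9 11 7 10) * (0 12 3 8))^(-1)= (0 8 3 12)(1 10 7 11 9)= [8, 10, 2, 12, 4, 5, 6, 11, 3, 1, 7, 9, 0]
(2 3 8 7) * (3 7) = (2 7)(3 8) = [0, 1, 7, 8, 4, 5, 6, 2, 3]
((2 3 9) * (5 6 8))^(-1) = (2 9 3)(5 8 6) = [0, 1, 9, 2, 4, 8, 5, 7, 6, 3]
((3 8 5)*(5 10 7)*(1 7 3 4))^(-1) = [0, 4, 2, 10, 5, 7, 6, 1, 3, 9, 8] = (1 4 5 7)(3 10 8)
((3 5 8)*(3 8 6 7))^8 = (8) = [0, 1, 2, 3, 4, 5, 6, 7, 8]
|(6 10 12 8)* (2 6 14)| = |(2 6 10 12 8 14)| = 6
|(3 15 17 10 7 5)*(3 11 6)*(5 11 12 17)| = 9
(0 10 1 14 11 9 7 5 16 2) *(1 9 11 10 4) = (0 4 1 14 10 9 7 5 16 2) = [4, 14, 0, 3, 1, 16, 6, 5, 8, 7, 9, 11, 12, 13, 10, 15, 2]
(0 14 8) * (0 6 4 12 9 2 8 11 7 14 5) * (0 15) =(0 5 15)(2 8 6 4 12 9)(7 14 11) =[5, 1, 8, 3, 12, 15, 4, 14, 6, 2, 10, 7, 9, 13, 11, 0]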